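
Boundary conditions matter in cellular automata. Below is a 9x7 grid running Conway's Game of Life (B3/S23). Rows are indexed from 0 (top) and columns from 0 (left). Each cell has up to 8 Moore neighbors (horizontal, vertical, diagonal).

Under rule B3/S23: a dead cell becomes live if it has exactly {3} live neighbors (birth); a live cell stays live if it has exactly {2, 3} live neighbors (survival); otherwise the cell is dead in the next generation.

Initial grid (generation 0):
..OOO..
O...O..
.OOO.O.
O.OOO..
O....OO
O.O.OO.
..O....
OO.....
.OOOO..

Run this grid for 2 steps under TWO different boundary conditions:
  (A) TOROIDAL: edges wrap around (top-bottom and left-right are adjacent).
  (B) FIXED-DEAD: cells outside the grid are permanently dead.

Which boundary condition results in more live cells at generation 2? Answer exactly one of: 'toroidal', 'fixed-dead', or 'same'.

Under TOROIDAL boundary, generation 2:
....OOO
....OO.
O....O.
O......
O..OO..
O...OO.
O.OO.O.
O..O...
......O
Population = 21

Under FIXED-DEAD boundary, generation 2:
....O..
.....O.
.....OO
O....OO
.O.OO.O
....OOO
.OOO.O.
O......
OOO....
Population = 22

Comparison: toroidal=21, fixed-dead=22 -> fixed-dead

Answer: fixed-dead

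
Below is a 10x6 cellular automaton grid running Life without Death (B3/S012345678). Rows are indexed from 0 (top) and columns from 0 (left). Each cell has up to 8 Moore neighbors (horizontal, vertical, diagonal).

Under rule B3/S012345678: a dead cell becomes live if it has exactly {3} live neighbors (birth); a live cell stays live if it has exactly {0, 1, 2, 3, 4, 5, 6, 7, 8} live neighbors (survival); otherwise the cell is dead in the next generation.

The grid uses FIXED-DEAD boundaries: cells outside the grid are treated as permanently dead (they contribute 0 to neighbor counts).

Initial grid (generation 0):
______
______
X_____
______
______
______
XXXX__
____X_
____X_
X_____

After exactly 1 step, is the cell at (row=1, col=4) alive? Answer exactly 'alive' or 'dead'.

Answer: dead

Derivation:
Simulating step by step:
Generation 0 (given above): 8 live cells
Generation 1: 12 live cells
______
______
X_____
______
______
_XX___
XXXX__
_XX_X_
____X_
X_____

Cell (1,4) at generation 1: 0 -> dead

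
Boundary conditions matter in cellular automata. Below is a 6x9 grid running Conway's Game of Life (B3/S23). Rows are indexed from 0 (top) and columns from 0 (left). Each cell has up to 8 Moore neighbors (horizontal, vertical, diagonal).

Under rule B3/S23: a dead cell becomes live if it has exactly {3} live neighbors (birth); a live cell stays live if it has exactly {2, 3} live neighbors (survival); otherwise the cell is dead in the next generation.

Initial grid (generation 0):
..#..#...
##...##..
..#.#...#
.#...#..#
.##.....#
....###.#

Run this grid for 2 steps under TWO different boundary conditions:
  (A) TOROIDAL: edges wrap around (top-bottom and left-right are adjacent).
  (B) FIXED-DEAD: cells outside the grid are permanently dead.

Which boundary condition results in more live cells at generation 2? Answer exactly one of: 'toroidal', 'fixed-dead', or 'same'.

Under TOROIDAL boundary, generation 2:
.......#.
....#....
.........
.#..#....
.........
....#....
Population = 5

Under FIXED-DEAD boundary, generation 2:
.#.#..#..
#........
#.......#
#...#...#
.######.#
.....###.
Population = 19

Comparison: toroidal=5, fixed-dead=19 -> fixed-dead

Answer: fixed-dead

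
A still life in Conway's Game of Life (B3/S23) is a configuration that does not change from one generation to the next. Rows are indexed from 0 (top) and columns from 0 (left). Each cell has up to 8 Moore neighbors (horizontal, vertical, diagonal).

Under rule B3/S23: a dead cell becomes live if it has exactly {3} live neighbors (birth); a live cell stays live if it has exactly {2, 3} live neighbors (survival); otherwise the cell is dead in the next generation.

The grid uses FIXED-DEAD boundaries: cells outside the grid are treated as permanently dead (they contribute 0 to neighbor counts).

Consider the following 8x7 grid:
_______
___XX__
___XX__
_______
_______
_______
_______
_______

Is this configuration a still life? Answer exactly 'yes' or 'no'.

Compute generation 1 and compare to generation 0 (given above):
Generation 1:
_______
___XX__
___XX__
_______
_______
_______
_______
_______
The grids are IDENTICAL -> still life.

Answer: yes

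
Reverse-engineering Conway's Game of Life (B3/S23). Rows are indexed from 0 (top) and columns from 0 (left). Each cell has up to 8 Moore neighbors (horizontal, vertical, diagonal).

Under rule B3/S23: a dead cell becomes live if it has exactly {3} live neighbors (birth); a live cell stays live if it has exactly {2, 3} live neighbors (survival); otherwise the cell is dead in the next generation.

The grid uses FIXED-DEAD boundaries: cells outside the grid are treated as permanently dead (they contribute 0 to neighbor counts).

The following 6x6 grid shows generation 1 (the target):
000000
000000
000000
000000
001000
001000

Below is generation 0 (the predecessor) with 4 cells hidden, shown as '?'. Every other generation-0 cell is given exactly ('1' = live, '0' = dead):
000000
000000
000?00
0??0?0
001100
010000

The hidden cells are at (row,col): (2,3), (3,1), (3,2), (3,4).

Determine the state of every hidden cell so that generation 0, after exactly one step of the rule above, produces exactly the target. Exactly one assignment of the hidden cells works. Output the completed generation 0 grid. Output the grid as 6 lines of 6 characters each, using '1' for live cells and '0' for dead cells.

Answer: 000000
000000
000000
000000
001100
010000

Derivation:
Hidden generation-0 cells (in order): (2,3), (3,1), (3,2), (3,4).
A hidden cell only influences target cells in its own 3x3 neighborhood. Try each of the 2^4 = 16 assignments, step the completed generation 0 forward once under B3/S23, and compare with the target:
  (2,3)=0 (3,1)=0 (3,2)=0 (3,4)=0 -> step reproduces the target at every cell -> ACCEPT
  (2,3)=0 (3,1)=0 (3,2)=0 (3,4)=1 -> step gives (3,3)='1' but target has '0' -> reject
  (2,3)=0 (3,1)=0 (3,2)=1 (3,4)=0 -> step gives (3,2)='1' but target has '0' -> reject
  (2,3)=0 (3,1)=0 (3,2)=1 (3,4)=1 -> step gives (3,2)='1' but target has '0' -> reject
  (2,3)=0 (3,1)=1 (3,2)=0 (3,4)=0 -> step gives (3,2)='1' but target has '0' -> reject
  (2,3)=0 (3,1)=1 (3,2)=0 (3,4)=1 -> step gives (3,2)='1' but target has '0' -> reject
  (2,3)=0 (3,1)=1 (3,2)=1 (3,4)=0 -> step gives (3,1)='1' but target has '0' -> reject
  (2,3)=0 (3,1)=1 (3,2)=1 (3,4)=1 -> step gives (3,1)='1' but target has '0' -> reject
  (2,3)=1 (3,1)=0 (3,2)=0 (3,4)=0 -> step gives (3,2)='1' but target has '0' -> reject
  (2,3)=1 (3,1)=0 (3,2)=0 (3,4)=1 -> step gives (3,2)='1' but target has '0' -> reject
  (2,3)=1 (3,1)=0 (3,2)=1 (3,4)=0 -> step gives (3,2)='1' but target has '0' -> reject
  (2,3)=1 (3,1)=0 (3,2)=1 (3,4)=1 -> step gives (2,3)='1' but target has '0' -> reject
  (2,3)=1 (3,1)=1 (3,2)=0 (3,4)=0 -> step gives (3,3)='1' but target has '0' -> reject
  (2,3)=1 (3,1)=1 (3,2)=0 (3,4)=1 -> step gives (3,4)='1' but target has '0' -> reject
  (2,3)=1 (3,1)=1 (3,2)=1 (3,4)=0 -> step gives (2,2)='1' but target has '0' -> reject
  (2,3)=1 (3,1)=1 (3,2)=1 (3,4)=1 -> step gives (2,2)='1' but target has '0' -> reject
Unique solution: (2,3)=dead, (3,1)=dead, (3,2)=dead, (3,4)=dead.
Check: live-neighbor counts of every cell in the completed generation 0:
000000
000000
000000
012210
122110
113210
Applying B3/S23 to generation 0 with these counts gives:
000000
000000
000000
000000
001000
001000
which matches the target exactly.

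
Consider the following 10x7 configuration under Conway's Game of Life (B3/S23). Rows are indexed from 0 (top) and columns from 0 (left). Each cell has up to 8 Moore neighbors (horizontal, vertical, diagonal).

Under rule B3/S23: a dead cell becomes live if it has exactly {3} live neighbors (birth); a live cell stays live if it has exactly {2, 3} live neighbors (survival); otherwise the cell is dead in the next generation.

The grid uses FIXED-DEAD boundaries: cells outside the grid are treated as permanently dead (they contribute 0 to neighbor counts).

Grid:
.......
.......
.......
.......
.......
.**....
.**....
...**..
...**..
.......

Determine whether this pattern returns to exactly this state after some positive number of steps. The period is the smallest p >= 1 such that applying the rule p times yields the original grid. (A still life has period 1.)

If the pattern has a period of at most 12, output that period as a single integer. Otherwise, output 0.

Simulating and comparing each generation to the original:
Gen 0 (original, given above): 8 live cells
Gen 1: 6 live cells, differs from original
Gen 2: 8 live cells, MATCHES original -> period = 2

Answer: 2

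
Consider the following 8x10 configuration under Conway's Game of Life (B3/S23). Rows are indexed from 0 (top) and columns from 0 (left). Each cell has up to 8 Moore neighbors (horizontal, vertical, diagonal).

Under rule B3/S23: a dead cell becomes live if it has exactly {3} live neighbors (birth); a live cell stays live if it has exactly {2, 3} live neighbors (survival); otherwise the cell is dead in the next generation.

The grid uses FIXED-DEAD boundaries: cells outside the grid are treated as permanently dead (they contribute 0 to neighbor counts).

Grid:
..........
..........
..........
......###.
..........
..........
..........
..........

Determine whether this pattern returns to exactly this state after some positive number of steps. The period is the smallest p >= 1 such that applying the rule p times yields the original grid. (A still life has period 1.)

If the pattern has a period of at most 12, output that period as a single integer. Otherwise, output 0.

Simulating and comparing each generation to the original:
Gen 0 (original, given above): 3 live cells
Gen 1: 3 live cells, differs from original
Gen 2: 3 live cells, MATCHES original -> period = 2

Answer: 2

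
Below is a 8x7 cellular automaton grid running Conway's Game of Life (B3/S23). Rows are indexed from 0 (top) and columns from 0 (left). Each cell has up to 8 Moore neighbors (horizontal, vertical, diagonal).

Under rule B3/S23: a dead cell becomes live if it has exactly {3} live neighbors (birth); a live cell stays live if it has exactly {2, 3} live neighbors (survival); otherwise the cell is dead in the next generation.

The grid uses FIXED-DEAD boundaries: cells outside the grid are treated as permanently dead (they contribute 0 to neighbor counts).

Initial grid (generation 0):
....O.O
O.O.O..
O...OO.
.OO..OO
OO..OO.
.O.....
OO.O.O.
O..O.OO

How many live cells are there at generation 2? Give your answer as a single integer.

Answer: 20

Derivation:
Simulating step by step:
Generation 0 (given above): 25 live cells
Generation 1: 25 live cells
...O.O.
.O..O..
O.O.O.O
..OO..O
O...OOO
.....O.
OO...OO
OOO..OO
Generation 2: 20 live cells
....O..
.OO.O..
..O.O..
..O...O
...OO.O
OO.....
O.O.O..
O.O..OO
Population at generation 2: 20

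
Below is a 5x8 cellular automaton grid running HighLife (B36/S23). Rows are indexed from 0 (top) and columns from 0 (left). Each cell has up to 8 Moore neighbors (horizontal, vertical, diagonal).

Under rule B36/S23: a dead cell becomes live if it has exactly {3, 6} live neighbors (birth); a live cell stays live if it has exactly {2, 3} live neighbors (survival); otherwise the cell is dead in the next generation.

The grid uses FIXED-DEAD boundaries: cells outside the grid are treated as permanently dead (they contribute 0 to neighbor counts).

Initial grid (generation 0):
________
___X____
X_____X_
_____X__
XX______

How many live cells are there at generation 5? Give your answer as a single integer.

Simulating step by step:
Generation 0 (given above): 6 live cells
Generation 1: 2 live cells
________
________
________
XX______
________
Generation 2: 0 live cells
________
________
________
________
________
Generation 3: 0 live cells
________
________
________
________
________
Generation 4: 0 live cells
________
________
________
________
________
Generation 5: 0 live cells
________
________
________
________
________
Population at generation 5: 0

Answer: 0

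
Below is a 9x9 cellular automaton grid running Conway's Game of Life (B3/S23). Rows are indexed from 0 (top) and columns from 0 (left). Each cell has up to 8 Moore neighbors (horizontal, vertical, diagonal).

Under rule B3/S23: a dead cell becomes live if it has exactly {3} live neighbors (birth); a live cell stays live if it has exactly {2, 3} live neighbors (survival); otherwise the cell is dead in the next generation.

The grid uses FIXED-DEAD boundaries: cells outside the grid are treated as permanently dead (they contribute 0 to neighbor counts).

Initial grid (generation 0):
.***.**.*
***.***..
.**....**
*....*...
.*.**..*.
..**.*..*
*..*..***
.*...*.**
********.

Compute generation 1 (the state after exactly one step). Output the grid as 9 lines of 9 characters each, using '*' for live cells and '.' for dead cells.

Simulating step by step:
Generation 0 (given above): 43 live cells
Generation 1: 35 live cells
(generation 1 grid is the final answer)

Answer: *..*..**.
*...*...*
..***..*.
*..**.***
.*.*.**..
.*...*..*
.*.*.*...
.........
******.**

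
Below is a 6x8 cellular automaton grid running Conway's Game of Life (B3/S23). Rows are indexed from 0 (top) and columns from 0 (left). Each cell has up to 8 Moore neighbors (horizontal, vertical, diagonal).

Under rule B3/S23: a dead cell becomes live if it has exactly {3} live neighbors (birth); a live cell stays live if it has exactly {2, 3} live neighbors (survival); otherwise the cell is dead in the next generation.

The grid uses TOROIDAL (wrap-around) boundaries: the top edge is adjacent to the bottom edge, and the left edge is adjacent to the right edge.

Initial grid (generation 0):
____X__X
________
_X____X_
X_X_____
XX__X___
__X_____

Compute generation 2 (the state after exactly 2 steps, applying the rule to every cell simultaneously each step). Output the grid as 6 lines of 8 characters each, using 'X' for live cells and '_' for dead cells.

Simulating step by step:
Generation 0 (given above): 10 live cells
Generation 1: 10 live cells
________
________
_X______
X_X____X
X_XX____
XX_X____
Generation 2: 10 live cells
(generation 2 grid is the final answer)

Answer: ________
________
XX______
X_XX___X
___X____
XX_X____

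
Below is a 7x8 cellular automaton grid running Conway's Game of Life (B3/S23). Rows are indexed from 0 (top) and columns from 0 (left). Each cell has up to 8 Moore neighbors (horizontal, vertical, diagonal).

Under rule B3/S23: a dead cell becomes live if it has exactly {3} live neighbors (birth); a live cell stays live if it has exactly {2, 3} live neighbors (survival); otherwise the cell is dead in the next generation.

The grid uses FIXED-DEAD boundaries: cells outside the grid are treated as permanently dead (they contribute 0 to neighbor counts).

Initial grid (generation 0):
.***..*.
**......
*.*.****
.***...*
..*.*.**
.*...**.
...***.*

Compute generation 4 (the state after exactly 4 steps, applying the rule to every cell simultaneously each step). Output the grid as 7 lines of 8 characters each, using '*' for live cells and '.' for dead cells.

Simulating step by step:
Generation 0 (given above): 27 live cells
Generation 1: 16 live cells
***.....
*...*..*
*...****
........
....*..*
..*.....
....**..
Generation 2: 15 live cells
**......
*..**..*
....****
....*..*
........
...***..
........
Generation 3: 14 live cells
**......
**.**..*
.......*
....*..*
...*.*..
....*...
....*...
Generation 4: 17 live cells
(generation 4 grid is the final answer)

Answer: ***.....
***.....
...**.**
....*.*.
...*.*..
...***..
........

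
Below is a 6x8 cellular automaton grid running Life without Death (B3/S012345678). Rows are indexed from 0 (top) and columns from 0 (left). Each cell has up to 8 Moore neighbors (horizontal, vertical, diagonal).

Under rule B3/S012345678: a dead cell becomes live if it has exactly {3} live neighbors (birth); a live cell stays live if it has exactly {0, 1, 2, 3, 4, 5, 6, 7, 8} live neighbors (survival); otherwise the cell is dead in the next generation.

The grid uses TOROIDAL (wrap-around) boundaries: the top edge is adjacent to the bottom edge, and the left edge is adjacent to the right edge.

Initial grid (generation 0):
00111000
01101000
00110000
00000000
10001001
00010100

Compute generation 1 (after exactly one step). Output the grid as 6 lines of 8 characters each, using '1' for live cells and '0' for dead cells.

Simulating step by step:
Generation 0 (given above): 13 live cells
Generation 1: 18 live cells
(generation 1 grid is the final answer)

Answer: 01111100
01101000
01110000
00010000
10001001
00110100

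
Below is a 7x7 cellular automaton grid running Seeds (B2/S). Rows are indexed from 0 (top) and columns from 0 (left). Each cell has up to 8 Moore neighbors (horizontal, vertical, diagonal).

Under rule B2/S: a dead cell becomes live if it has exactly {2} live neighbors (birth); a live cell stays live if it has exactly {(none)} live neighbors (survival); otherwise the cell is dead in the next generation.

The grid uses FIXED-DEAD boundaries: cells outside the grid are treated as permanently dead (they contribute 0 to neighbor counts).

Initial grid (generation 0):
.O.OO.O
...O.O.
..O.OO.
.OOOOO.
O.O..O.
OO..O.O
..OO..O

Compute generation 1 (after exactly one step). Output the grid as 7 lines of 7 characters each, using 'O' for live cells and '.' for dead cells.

Answer: .......
.O.....
.......
O......
.......
.......
O...O..

Derivation:
Simulating step by step:
Generation 0 (given above): 24 live cells
Generation 1: 4 live cells
(generation 1 grid is the final answer)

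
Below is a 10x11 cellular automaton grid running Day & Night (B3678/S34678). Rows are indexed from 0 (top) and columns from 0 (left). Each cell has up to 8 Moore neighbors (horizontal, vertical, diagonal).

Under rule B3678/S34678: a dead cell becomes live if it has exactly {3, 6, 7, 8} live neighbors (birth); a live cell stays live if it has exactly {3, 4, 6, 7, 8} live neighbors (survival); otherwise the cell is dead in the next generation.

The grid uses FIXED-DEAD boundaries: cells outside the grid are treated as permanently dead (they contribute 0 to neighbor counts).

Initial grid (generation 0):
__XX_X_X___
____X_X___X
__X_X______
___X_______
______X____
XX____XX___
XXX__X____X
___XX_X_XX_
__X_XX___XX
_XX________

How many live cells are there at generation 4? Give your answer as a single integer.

Answer: 15

Derivation:
Simulating step by step:
Generation 0 (given above): 32 live cells
Generation 1: 29 live cells
____X_X____
__X_X______
_____X_____
___________
_______X___
XXX__XX____
XXXXXX__XX_
___XX____X_
_XX_XX__XX_
___X_______
Generation 2: 24 live cells
___X_X_____
___X_______
___________
___________
_X____X____
X_X__XXXX__
X____XX____
X_XXX____XX
__X_X______
__X_X______
Generation 3: 17 live cells
____X______
____X______
___________
___________
_____XX____
_____X_X___
__X__XX_XX_
___XX______
__XXXX_____
___________
Generation 4: 15 live cells
___________
___________
___________
___________
______X____
____XXXXX__
___X_XXX___
______X____
___XX______
___XX______
Population at generation 4: 15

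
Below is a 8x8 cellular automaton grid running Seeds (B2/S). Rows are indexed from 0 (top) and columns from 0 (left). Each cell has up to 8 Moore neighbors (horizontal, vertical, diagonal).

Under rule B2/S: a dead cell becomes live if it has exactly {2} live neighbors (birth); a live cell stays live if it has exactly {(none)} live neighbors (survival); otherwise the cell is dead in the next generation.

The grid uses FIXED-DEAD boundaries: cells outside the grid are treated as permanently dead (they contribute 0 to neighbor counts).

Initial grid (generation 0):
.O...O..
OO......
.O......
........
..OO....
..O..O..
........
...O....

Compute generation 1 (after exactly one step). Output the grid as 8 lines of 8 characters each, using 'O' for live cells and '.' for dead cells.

Answer: ..O.....
........
..O.....
.O.O....
.O..O...
.O..O...
..OOO...
........

Derivation:
Simulating step by step:
Generation 0 (given above): 10 live cells
Generation 1: 11 live cells
(generation 1 grid is the final answer)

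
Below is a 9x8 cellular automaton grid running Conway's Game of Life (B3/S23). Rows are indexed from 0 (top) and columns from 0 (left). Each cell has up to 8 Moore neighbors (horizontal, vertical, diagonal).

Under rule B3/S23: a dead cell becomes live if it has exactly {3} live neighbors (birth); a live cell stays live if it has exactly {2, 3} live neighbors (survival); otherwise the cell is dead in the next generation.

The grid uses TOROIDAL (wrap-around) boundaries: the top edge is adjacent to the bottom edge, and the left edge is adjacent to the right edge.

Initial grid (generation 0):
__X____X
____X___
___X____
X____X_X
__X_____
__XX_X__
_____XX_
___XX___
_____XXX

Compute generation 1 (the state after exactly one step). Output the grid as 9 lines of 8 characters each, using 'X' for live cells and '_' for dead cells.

Simulating step by step:
Generation 0 (given above): 18 live cells
Generation 1: 24 live cells
(generation 1 grid is the final answer)

Answer: _____X_X
___X____
____X___
________
_XXXX_X_
__XXXXX_
__X__XX_
____X__X
___XXXXX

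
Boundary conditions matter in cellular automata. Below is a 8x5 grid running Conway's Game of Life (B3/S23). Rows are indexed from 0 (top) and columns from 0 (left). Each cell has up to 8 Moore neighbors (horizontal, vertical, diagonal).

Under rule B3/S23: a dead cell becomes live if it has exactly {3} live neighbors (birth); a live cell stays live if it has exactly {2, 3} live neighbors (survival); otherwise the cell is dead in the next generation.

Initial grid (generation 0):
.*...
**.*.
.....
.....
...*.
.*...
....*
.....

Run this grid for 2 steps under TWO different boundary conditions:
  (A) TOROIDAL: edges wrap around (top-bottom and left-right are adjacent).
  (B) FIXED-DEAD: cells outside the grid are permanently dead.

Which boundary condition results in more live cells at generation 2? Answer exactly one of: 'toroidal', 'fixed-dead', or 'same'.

Under TOROIDAL boundary, generation 2:
*.*..
*.*..
.*...
.....
.....
.....
.....
.*...
Population = 6

Under FIXED-DEAD boundary, generation 2:
*.*..
*.*..
.*...
.....
.....
.....
.....
.....
Population = 5

Comparison: toroidal=6, fixed-dead=5 -> toroidal

Answer: toroidal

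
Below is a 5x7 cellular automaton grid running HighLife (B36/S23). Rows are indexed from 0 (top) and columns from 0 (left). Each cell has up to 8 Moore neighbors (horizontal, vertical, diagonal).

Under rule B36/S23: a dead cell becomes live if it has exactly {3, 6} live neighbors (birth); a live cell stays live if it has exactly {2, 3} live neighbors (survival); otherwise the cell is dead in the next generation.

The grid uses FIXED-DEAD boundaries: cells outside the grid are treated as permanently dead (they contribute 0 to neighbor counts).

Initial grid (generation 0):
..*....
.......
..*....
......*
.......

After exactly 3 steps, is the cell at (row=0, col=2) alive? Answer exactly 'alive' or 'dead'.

Answer: dead

Derivation:
Simulating step by step:
Generation 0 (given above): 3 live cells
Generation 1: 0 live cells
.......
.......
.......
.......
.......
Generation 2: 0 live cells
.......
.......
.......
.......
.......
Generation 3: 0 live cells
.......
.......
.......
.......
.......

Cell (0,2) at generation 3: 0 -> dead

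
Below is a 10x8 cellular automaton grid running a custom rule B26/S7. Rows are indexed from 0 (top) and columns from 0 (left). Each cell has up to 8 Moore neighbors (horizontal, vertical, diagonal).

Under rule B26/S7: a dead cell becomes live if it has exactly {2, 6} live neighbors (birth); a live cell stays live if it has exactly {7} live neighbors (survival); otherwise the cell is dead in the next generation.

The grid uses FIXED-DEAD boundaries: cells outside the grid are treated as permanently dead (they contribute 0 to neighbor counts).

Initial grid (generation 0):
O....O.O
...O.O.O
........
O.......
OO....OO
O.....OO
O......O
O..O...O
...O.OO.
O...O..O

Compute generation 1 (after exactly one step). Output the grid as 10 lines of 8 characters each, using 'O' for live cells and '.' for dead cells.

Simulating step by step:
Generation 0 (given above): 25 live cells
Generation 1: 13 live cells
(generation 1 grid is the final answer)

Answer: ........
........
....O.O.
......OO
.....O..
.....O..
........
.OO..O..
OOO.....
...O....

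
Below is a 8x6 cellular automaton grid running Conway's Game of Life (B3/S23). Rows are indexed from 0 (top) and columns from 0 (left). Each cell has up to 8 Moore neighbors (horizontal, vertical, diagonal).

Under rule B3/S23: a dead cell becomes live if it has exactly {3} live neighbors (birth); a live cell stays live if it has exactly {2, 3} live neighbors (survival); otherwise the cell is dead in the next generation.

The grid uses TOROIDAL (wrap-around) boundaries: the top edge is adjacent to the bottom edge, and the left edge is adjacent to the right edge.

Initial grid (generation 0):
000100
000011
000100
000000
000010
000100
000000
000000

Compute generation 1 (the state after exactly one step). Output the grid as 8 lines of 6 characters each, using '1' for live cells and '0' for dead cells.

Simulating step by step:
Generation 0 (given above): 6 live cells
Generation 1: 4 live cells
(generation 1 grid is the final answer)

Answer: 000010
000110
000010
000000
000000
000000
000000
000000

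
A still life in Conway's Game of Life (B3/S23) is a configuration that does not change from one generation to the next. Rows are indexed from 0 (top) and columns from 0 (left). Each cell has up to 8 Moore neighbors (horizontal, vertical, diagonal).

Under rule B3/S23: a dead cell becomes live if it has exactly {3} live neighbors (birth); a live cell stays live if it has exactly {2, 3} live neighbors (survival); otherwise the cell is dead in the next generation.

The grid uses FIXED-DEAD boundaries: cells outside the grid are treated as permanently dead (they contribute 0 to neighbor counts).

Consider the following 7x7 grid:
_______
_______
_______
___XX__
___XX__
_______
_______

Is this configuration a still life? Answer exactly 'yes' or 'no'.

Answer: yes

Derivation:
Compute generation 1 and compare to generation 0 (given above):
Generation 1:
_______
_______
_______
___XX__
___XX__
_______
_______
The grids are IDENTICAL -> still life.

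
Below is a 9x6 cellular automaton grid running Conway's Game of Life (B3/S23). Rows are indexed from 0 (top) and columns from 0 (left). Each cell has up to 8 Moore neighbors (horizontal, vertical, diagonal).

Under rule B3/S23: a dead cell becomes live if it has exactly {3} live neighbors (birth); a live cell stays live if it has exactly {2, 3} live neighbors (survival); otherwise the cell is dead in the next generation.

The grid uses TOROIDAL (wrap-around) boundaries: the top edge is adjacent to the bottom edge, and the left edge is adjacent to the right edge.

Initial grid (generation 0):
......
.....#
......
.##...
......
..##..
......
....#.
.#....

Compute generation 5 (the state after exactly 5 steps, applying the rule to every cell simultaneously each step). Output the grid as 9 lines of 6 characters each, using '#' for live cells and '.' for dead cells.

Answer: ......
......
......
......
......
......
......
......
......

Derivation:
Simulating step by step:
Generation 0 (given above): 7 live cells
Generation 1: 3 live cells
......
......
......
......
.#.#..
......
...#..
......
......
Generation 2: 1 live cells
......
......
......
......
......
..#...
......
......
......
Generation 3: 0 live cells
......
......
......
......
......
......
......
......
......
Generation 4: 0 live cells
......
......
......
......
......
......
......
......
......
Generation 5: 0 live cells
(generation 5 grid is the final answer)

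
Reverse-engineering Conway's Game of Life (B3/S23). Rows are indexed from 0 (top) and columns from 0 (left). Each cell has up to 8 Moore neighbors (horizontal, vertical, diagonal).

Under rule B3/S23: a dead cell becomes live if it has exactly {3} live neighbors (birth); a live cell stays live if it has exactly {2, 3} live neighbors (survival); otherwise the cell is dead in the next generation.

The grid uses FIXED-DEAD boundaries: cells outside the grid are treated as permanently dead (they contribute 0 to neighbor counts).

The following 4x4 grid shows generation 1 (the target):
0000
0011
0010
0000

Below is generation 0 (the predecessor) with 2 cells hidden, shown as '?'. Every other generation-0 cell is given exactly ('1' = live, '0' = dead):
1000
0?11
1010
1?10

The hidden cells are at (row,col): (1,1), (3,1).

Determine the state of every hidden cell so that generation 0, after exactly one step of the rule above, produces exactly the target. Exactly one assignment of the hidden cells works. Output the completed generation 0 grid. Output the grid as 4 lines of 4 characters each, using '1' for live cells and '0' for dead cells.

Answer: 1000
0011
1010
1010

Derivation:
Hidden generation-0 cells (in order): (1,1), (3,1).
A hidden cell only influences target cells in its own 3x3 neighborhood. Try each of the 2^2 = 4 assignments, step the completed generation 0 forward once under B3/S23, and compare with the target:
  (1,1)=0 (3,1)=0 -> step reproduces the target at every cell -> ACCEPT
  (1,1)=0 (3,1)=1 -> step gives (2,0)='1' but target has '0' -> reject
  (1,1)=1 (3,1)=0 -> step gives (0,1)='1' but target has '0' -> reject
  (1,1)=1 (3,1)=1 -> step gives (0,1)='1' but target has '0' -> reject
Unique solution: (1,1)=dead, (3,1)=dead.
Check: live-neighbor counts of every cell in the completed generation 0:
0222
2422
1534
1412
Applying B3/S23 to generation 0 with these counts gives:
0000
0011
0010
0000
which matches the target exactly.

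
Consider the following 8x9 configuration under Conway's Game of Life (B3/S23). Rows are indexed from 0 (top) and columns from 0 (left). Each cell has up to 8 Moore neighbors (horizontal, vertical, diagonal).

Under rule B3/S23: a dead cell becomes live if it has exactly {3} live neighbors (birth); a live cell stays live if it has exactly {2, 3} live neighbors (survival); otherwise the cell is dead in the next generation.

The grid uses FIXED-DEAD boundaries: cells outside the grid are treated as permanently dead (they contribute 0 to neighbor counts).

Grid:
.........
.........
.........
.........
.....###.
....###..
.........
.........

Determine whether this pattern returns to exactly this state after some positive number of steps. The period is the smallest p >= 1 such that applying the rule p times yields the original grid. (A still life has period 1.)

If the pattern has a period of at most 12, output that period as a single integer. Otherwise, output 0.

Simulating and comparing each generation to the original:
Gen 0 (original, given above): 6 live cells
Gen 1: 6 live cells, differs from original
Gen 2: 6 live cells, MATCHES original -> period = 2

Answer: 2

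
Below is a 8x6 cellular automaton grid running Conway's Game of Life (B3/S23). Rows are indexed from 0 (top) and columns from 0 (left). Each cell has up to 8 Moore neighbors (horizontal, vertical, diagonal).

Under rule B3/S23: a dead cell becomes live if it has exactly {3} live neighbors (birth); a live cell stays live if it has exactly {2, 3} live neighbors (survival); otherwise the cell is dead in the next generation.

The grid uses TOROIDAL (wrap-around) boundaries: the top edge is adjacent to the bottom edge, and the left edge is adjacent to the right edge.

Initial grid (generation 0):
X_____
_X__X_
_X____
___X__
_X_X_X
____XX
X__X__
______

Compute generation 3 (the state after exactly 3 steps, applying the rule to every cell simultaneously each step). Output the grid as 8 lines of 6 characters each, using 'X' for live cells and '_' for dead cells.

Simulating step by step:
Generation 0 (given above): 12 live cells
Generation 1: 14 live cells
______
XX____
__X___
X___X_
X_XX_X
__XX_X
____XX
______
Generation 2: 13 live cells
______
_X____
X____X
X_X_X_
X_X___
_XX___
___XXX
______
Generation 3: 17 live cells
(generation 3 grid is the final answer)

Answer: ______
X_____
X____X
X__X__
X_X__X
XXX_XX
__XXX_
____X_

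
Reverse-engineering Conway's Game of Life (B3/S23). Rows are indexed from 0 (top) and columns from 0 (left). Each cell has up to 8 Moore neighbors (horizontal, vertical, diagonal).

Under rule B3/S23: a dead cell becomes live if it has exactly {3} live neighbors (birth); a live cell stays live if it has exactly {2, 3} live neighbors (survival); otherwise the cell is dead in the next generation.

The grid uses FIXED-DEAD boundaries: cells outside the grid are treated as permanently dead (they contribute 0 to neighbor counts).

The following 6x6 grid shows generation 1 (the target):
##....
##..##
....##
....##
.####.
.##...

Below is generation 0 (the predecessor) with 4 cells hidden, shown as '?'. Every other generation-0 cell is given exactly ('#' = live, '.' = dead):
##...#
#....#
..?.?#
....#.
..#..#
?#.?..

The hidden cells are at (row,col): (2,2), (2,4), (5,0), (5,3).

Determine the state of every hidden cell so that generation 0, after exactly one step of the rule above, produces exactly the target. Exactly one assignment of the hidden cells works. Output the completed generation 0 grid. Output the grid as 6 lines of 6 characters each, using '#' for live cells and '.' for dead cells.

Answer: ##...#
#....#
.....#
....#.
..#..#
##.#..

Derivation:
Hidden generation-0 cells (in order): (2,2), (2,4), (5,0), (5,3).
A hidden cell only influences target cells in its own 3x3 neighborhood. Try each of the 2^4 = 16 assignments, step the completed generation 0 forward once under B3/S23, and compare with the target:
  (2,2)=. (2,4)=. (5,0)=. (5,3)=. -> step gives (4,1)='.' but target has '#' -> reject
  (2,2)=. (2,4)=. (5,0)=. (5,3)=# -> step gives (4,1)='.' but target has '#' -> reject
  (2,2)=. (2,4)=. (5,0)=# (5,3)=. -> step gives (4,2)='.' but target has '#' -> reject
  (2,2)=. (2,4)=. (5,0)=# (5,3)=# -> step reproduces the target at every cell -> ACCEPT
  (2,2)=. (2,4)=# (5,0)=. (5,3)=. -> step gives (1,4)='.' but target has '#' -> reject
  (2,2)=. (2,4)=# (5,0)=. (5,3)=# -> step gives (1,4)='.' but target has '#' -> reject
  (2,2)=. (2,4)=# (5,0)=# (5,3)=. -> step gives (1,4)='.' but target has '#' -> reject
  (2,2)=. (2,4)=# (5,0)=# (5,3)=# -> step gives (1,4)='.' but target has '#' -> reject
  (2,2)=# (2,4)=. (5,0)=. (5,3)=. -> step gives (1,1)='.' but target has '#' -> reject
  (2,2)=# (2,4)=. (5,0)=. (5,3)=# -> step gives (1,1)='.' but target has '#' -> reject
  (2,2)=# (2,4)=. (5,0)=# (5,3)=. -> step gives (1,1)='.' but target has '#' -> reject
  (2,2)=# (2,4)=. (5,0)=# (5,3)=# -> step gives (1,1)='.' but target has '#' -> reject
  (2,2)=# (2,4)=# (5,0)=. (5,3)=. -> step gives (1,1)='.' but target has '#' -> reject
  (2,2)=# (2,4)=# (5,0)=. (5,3)=# -> step gives (1,1)='.' but target has '#' -> reject
  (2,2)=# (2,4)=# (5,0)=# (5,3)=. -> step gives (1,1)='.' but target has '#' -> reject
  (2,2)=# (2,4)=# (5,0)=# (5,3)=# -> step gives (1,1)='.' but target has '#' -> reject
Unique solution: (2,2)=dead, (2,4)=dead, (5,0)=live, (5,3)=live.
Check: live-neighbor counts of every cell in the completed generation 0:
221021
231032
110132
011223
232331
123121
Applying B3/S23 to generation 0 with these counts gives:
##....
##..##
....##
....##
.####.
.##...
which matches the target exactly.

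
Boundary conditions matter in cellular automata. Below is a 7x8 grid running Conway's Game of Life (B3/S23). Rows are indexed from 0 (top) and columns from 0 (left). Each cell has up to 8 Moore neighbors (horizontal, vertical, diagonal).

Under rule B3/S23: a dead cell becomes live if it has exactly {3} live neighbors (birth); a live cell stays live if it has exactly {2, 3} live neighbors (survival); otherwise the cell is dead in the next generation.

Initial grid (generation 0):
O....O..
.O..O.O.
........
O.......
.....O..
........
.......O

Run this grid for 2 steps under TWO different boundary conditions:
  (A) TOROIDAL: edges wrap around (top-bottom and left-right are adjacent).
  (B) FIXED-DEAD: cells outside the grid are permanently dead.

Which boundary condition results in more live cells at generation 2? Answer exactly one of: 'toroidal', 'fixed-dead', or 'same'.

Under TOROIDAL boundary, generation 2:
.....OOO
.....O.O
........
........
........
........
......OO
Population = 7

Under FIXED-DEAD boundary, generation 2:
........
........
........
........
........
........
........
Population = 0

Comparison: toroidal=7, fixed-dead=0 -> toroidal

Answer: toroidal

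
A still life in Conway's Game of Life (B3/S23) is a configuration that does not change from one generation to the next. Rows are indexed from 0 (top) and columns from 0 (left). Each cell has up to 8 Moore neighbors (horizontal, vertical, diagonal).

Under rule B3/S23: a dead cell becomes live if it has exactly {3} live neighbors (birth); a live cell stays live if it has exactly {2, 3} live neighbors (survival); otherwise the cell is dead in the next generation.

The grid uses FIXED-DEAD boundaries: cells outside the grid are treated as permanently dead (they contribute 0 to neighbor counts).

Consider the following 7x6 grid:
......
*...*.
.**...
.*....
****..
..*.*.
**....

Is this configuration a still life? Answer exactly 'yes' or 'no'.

Compute generation 1 and compare to generation 0 (given above):
Generation 1:
......
.*....
***...
...*..
*..*..
......
.*....
Cell (1,0) differs: gen0=1 vs gen1=0 -> NOT a still life.

Answer: no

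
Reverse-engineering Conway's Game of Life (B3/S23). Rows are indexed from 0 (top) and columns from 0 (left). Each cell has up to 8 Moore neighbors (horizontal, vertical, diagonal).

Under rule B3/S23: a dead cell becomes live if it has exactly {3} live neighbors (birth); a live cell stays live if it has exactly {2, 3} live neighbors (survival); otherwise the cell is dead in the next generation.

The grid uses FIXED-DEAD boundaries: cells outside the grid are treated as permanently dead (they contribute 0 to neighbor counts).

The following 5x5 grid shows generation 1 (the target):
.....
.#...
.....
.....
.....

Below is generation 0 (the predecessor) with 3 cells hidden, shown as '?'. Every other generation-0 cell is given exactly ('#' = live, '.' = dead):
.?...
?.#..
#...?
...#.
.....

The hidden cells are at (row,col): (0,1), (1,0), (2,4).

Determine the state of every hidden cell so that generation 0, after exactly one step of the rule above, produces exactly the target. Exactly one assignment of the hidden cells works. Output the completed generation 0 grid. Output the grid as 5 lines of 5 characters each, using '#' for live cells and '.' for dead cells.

Hidden generation-0 cells (in order): (0,1), (1,0), (2,4).
A hidden cell only influences target cells in its own 3x3 neighborhood. Try each of the 2^3 = 8 assignments, step the completed generation 0 forward once under B3/S23, and compare with the target:
  (0,1)=. (1,0)=. (2,4)=. -> step gives (1,1)='.' but target has '#' -> reject
  (0,1)=. (1,0)=. (2,4)=# -> step gives (1,1)='.' but target has '#' -> reject
  (0,1)=. (1,0)=# (2,4)=. -> step gives (2,1)='#' but target has '.' -> reject
  (0,1)=. (1,0)=# (2,4)=# -> step gives (2,1)='#' but target has '.' -> reject
  (0,1)=# (1,0)=. (2,4)=. -> step reproduces the target at every cell -> ACCEPT
  (0,1)=# (1,0)=. (2,4)=# -> step gives (2,3)='#' but target has '.' -> reject
  (0,1)=# (1,0)=# (2,4)=. -> step gives (0,1)='#' but target has '.' -> reject
  (0,1)=# (1,0)=# (2,4)=# -> step gives (0,1)='#' but target has '.' -> reject
Unique solution: (0,1)=live, (1,0)=dead, (2,4)=dead.
Check: live-neighbor counts of every cell in the completed generation 0:
11210
23110
02221
11101
00111
Applying B3/S23 to generation 0 with these counts gives:
.....
.#...
.....
.....
.....
which matches the target exactly.

Answer: .#...
..#..
#....
...#.
.....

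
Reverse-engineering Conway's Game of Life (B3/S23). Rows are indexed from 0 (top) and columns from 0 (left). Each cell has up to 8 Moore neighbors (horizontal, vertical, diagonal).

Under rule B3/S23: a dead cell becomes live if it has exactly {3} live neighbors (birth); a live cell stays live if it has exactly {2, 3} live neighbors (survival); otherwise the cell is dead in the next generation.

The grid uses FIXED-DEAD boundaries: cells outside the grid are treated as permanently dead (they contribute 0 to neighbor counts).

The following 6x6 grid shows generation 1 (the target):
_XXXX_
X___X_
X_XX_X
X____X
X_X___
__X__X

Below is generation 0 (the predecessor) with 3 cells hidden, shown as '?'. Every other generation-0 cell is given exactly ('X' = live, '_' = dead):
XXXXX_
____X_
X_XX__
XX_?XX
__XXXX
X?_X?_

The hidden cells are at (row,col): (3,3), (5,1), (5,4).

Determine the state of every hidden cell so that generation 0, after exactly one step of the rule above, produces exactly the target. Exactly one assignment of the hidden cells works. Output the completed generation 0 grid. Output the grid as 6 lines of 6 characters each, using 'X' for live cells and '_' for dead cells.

Answer: XXXXX_
____X_
X_XX__
XX__XX
__XXXX
X__XX_

Derivation:
Hidden generation-0 cells (in order): (3,3), (5,1), (5,4).
A hidden cell only influences target cells in its own 3x3 neighborhood. Try each of the 2^3 = 8 assignments, step the completed generation 0 forward once under B3/S23, and compare with the target:
  (3,3)=_ (5,1)=_ (5,4)=_ -> step gives (4,5)='X' but target has '_' -> reject
  (3,3)=_ (5,1)=_ (5,4)=X -> step reproduces the target at every cell -> ACCEPT
  (3,3)=_ (5,1)=X (5,4)=_ -> step gives (4,0)='_' but target has 'X' -> reject
  (3,3)=_ (5,1)=X (5,4)=X -> step gives (4,0)='_' but target has 'X' -> reject
  (3,3)=X (5,1)=_ (5,4)=_ -> step gives (2,3)='_' but target has 'X' -> reject
  (3,3)=X (5,1)=_ (5,4)=X -> step gives (2,3)='_' but target has 'X' -> reject
  (3,3)=X (5,1)=X (5,4)=_ -> step gives (2,3)='_' but target has 'X' -> reject
  (3,3)=X (5,1)=X (5,4)=X -> step gives (2,3)='_' but target has 'X' -> reject
Unique solution: (3,3)=dead, (5,1)=dead, (5,4)=live.
Check: live-neighbor counts of every cell in the completed generation 0:
122322
355632
242343
245653
343564
023443
Applying B3/S23 to generation 0 with these counts gives:
_XXXX_
X___X_
X_XX_X
X____X
X_X___
__X__X
which matches the target exactly.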